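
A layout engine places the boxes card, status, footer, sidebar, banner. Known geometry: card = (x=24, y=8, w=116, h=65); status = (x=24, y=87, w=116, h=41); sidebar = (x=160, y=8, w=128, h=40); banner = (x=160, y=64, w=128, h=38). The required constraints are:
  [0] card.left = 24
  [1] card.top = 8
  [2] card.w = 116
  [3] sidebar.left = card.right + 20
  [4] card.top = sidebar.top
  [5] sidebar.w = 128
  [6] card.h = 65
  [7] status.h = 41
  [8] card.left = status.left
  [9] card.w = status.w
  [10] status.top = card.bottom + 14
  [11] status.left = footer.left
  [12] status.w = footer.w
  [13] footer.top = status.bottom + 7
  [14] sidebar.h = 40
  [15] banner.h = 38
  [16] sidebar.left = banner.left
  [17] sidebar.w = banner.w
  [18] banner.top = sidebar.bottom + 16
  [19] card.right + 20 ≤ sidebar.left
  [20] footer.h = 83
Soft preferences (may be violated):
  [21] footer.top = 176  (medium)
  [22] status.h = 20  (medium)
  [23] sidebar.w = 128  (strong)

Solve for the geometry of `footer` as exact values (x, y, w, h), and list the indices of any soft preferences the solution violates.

1. footer.x = 24  [status.left = footer.left]
2. footer.w = 116  [status.w = footer.w]
3. footer.y = 135  [footer.top = status.bottom + 7]
4. footer.h = 83  [footer.h = 83]

footer = (x=24, y=135, w=116, h=83)
violated soft preferences: 21, 22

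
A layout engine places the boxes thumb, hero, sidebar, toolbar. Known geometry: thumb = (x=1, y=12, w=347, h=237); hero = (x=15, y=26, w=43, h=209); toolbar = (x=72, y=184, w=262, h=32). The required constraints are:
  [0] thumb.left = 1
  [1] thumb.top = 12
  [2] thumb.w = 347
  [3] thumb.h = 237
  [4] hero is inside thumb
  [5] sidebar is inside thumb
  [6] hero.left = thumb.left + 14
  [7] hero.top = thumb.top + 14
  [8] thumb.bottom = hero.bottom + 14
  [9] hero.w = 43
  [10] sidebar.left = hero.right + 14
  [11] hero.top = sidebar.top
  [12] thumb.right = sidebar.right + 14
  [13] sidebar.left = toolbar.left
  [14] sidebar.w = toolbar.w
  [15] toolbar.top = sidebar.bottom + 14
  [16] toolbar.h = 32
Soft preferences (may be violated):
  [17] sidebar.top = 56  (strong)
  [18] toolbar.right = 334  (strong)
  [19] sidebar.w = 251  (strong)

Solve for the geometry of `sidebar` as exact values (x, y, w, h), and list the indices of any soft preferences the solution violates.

1. sidebar.x = 72  [sidebar.left = hero.right + 14]
2. sidebar.y = 26  [hero.top = sidebar.top]
3. sidebar.w = 262  [thumb.right = sidebar.right + 14]
4. sidebar.h = 144  [toolbar.top = sidebar.bottom + 14]

sidebar = (x=72, y=26, w=262, h=144)
violated soft preferences: 17, 19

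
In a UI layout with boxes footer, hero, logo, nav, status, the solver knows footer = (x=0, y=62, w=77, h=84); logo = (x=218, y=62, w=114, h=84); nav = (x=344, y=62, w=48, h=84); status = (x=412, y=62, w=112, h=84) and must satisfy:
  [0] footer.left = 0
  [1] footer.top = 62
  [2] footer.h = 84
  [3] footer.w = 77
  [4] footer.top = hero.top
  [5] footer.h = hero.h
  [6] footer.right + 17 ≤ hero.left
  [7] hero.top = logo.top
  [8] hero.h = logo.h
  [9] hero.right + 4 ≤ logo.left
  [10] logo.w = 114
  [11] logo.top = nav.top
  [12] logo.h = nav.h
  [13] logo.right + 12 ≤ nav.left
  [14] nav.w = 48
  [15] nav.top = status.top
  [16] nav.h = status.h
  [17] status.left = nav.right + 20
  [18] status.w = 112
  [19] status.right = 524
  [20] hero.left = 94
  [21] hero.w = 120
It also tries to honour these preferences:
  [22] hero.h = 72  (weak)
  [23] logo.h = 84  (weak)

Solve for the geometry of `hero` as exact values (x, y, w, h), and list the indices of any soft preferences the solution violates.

1. hero.y = 62  [footer.top = hero.top]
2. hero.h = 84  [footer.h = hero.h]
3. hero.x = 94  [hero.left = 94]
4. hero.w = 120  [hero.w = 120]

hero = (x=94, y=62, w=120, h=84)
violated soft preferences: 22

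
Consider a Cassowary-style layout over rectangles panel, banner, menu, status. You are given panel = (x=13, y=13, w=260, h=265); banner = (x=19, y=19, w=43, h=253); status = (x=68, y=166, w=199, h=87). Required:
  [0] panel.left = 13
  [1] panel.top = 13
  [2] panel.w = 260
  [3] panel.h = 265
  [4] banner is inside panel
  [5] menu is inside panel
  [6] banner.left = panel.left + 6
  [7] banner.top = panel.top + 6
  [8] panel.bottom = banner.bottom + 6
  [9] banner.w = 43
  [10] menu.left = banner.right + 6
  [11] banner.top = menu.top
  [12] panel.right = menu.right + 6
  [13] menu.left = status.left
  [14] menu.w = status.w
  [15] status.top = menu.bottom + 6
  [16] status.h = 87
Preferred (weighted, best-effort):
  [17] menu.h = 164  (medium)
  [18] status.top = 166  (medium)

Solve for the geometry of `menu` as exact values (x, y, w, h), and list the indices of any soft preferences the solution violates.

menu = (x=68, y=19, w=199, h=141)
violated soft preferences: 17

1. menu.x = 68  [menu.left = banner.right + 6]
2. menu.y = 19  [banner.top = menu.top]
3. menu.w = 199  [panel.right = menu.right + 6]
4. menu.h = 141  [status.top = menu.bottom + 6]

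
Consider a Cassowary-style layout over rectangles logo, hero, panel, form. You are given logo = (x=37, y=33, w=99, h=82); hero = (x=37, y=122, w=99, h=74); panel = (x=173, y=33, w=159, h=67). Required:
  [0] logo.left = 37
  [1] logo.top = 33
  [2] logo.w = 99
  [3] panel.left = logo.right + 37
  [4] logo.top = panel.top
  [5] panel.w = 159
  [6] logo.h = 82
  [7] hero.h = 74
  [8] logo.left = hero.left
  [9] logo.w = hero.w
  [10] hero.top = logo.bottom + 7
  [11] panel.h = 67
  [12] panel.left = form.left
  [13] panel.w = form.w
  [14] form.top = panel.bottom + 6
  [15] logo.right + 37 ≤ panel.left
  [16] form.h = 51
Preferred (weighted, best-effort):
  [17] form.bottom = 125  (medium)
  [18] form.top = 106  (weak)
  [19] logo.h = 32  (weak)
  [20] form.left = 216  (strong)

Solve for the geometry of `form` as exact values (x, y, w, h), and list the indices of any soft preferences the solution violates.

form = (x=173, y=106, w=159, h=51)
violated soft preferences: 17, 19, 20

1. form.x = 173  [panel.left = form.left]
2. form.w = 159  [panel.w = form.w]
3. form.y = 106  [form.top = panel.bottom + 6]
4. form.h = 51  [form.h = 51]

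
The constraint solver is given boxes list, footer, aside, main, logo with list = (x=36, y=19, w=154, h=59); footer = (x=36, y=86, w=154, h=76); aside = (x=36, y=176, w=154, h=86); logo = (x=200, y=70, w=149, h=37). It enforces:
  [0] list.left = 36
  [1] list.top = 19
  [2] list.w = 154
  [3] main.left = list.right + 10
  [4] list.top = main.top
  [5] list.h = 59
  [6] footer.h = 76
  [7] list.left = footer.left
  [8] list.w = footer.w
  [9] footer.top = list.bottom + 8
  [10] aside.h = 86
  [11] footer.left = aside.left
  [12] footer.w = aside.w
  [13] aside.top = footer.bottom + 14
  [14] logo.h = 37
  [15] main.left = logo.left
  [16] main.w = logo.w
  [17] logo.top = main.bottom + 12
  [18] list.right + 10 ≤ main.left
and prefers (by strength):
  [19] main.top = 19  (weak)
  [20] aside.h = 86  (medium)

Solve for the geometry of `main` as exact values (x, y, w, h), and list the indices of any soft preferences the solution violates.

1. main.x = 200  [main.left = list.right + 10]
2. main.y = 19  [list.top = main.top]
3. main.w = 149  [main.w = logo.w]
4. main.h = 39  [logo.top = main.bottom + 12]

main = (x=200, y=19, w=149, h=39)
violated soft preferences: none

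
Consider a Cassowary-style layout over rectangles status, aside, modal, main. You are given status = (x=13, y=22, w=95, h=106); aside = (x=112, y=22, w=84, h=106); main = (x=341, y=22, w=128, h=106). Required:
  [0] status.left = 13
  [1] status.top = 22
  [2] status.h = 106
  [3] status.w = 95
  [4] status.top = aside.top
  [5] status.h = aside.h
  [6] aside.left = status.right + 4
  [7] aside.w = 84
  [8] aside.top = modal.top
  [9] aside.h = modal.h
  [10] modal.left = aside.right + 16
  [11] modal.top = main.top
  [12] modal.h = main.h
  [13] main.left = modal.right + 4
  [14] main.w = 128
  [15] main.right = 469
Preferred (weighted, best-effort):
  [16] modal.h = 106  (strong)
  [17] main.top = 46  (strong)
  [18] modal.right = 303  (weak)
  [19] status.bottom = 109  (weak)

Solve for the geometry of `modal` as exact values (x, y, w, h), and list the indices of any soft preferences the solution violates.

modal = (x=212, y=22, w=125, h=106)
violated soft preferences: 17, 18, 19

1. modal.y = 22  [aside.top = modal.top]
2. modal.h = 106  [aside.h = modal.h]
3. modal.x = 212  [modal.left = aside.right + 16]
4. modal.w = 125  [main.left = modal.right + 4]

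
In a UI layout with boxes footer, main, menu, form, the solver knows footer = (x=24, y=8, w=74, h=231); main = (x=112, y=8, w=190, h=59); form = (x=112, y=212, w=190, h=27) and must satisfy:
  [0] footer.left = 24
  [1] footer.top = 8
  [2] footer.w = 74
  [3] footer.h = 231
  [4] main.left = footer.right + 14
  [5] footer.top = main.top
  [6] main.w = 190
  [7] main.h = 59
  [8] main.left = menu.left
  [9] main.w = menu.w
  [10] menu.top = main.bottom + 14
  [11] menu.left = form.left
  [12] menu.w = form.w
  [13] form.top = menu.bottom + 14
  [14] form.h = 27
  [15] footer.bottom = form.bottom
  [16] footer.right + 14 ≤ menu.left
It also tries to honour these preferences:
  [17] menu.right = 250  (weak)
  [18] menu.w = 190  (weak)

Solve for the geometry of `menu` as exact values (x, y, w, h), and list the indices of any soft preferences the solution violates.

1. menu.x = 112  [main.left = menu.left]
2. menu.w = 190  [main.w = menu.w]
3. menu.y = 81  [menu.top = main.bottom + 14]
4. menu.h = 117  [form.top = menu.bottom + 14]

menu = (x=112, y=81, w=190, h=117)
violated soft preferences: 17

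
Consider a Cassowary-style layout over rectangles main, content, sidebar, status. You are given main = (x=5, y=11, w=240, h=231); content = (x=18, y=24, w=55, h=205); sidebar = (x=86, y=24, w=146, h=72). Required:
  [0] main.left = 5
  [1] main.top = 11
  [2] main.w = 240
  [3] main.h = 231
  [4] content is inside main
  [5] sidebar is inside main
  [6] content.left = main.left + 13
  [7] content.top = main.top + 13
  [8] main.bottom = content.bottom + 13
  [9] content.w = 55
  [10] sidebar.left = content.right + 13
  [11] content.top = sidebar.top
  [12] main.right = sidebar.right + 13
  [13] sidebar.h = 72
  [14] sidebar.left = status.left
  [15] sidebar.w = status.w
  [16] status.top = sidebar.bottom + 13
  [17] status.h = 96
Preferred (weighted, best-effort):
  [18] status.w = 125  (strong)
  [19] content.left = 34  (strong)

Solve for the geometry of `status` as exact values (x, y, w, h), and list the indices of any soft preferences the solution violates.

status = (x=86, y=109, w=146, h=96)
violated soft preferences: 18, 19

1. status.x = 86  [sidebar.left = status.left]
2. status.w = 146  [sidebar.w = status.w]
3. status.y = 109  [status.top = sidebar.bottom + 13]
4. status.h = 96  [status.h = 96]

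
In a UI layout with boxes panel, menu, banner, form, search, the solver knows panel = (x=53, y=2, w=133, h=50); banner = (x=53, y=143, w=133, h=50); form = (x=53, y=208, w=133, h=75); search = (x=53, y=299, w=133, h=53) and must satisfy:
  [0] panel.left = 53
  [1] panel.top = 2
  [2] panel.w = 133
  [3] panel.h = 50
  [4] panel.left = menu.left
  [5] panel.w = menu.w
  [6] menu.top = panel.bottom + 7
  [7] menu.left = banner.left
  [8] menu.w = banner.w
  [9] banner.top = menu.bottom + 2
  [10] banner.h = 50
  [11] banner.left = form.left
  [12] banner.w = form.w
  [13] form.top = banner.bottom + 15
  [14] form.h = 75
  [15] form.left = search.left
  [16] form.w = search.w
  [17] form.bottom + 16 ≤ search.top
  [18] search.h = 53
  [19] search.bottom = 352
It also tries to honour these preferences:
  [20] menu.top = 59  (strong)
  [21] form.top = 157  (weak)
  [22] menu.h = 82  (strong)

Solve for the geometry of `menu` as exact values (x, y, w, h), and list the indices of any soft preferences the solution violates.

1. menu.x = 53  [panel.left = menu.left]
2. menu.w = 133  [panel.w = menu.w]
3. menu.y = 59  [menu.top = panel.bottom + 7]
4. menu.h = 82  [banner.top = menu.bottom + 2]

menu = (x=53, y=59, w=133, h=82)
violated soft preferences: 21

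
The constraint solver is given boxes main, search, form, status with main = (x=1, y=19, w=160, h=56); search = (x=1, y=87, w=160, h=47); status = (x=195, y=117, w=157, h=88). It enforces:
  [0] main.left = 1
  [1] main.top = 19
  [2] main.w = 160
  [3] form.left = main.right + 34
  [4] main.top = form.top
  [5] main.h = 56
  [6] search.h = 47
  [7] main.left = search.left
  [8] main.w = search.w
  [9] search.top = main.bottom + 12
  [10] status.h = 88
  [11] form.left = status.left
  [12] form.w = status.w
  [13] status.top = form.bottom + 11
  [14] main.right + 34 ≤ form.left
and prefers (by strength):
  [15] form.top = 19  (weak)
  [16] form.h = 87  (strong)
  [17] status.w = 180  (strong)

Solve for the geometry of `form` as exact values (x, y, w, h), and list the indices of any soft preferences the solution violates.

1. form.x = 195  [form.left = main.right + 34]
2. form.y = 19  [main.top = form.top]
3. form.w = 157  [form.w = status.w]
4. form.h = 87  [status.top = form.bottom + 11]

form = (x=195, y=19, w=157, h=87)
violated soft preferences: 17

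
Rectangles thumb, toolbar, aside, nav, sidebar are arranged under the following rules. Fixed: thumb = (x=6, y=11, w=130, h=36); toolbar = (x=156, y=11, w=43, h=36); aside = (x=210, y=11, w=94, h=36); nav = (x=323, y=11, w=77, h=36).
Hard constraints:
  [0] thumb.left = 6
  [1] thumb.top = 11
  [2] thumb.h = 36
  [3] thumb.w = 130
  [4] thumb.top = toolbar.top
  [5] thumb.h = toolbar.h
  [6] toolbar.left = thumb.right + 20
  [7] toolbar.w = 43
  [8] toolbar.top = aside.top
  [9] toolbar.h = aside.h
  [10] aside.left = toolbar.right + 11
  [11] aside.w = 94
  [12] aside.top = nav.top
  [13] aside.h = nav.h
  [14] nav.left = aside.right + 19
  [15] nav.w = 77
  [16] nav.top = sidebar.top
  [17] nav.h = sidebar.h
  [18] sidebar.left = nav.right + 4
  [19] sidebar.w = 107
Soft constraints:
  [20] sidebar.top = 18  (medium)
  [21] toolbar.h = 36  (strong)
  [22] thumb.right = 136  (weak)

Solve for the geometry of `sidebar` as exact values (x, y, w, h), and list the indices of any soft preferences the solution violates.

1. sidebar.y = 11  [nav.top = sidebar.top]
2. sidebar.h = 36  [nav.h = sidebar.h]
3. sidebar.x = 404  [sidebar.left = nav.right + 4]
4. sidebar.w = 107  [sidebar.w = 107]

sidebar = (x=404, y=11, w=107, h=36)
violated soft preferences: 20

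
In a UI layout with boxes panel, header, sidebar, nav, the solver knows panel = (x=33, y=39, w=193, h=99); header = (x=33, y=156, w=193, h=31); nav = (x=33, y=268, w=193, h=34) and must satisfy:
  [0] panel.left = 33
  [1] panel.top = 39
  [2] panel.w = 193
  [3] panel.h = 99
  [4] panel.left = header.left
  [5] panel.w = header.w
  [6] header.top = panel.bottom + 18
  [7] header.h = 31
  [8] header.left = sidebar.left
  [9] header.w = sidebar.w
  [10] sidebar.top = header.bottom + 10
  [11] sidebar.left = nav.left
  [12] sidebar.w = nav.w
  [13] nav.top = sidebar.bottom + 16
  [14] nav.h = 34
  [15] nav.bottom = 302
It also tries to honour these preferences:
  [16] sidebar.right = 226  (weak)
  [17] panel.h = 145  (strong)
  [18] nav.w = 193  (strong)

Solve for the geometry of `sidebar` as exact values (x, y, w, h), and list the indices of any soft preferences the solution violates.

1. sidebar.x = 33  [header.left = sidebar.left]
2. sidebar.w = 193  [header.w = sidebar.w]
3. sidebar.y = 197  [sidebar.top = header.bottom + 10]
4. sidebar.h = 55  [nav.top = sidebar.bottom + 16]

sidebar = (x=33, y=197, w=193, h=55)
violated soft preferences: 17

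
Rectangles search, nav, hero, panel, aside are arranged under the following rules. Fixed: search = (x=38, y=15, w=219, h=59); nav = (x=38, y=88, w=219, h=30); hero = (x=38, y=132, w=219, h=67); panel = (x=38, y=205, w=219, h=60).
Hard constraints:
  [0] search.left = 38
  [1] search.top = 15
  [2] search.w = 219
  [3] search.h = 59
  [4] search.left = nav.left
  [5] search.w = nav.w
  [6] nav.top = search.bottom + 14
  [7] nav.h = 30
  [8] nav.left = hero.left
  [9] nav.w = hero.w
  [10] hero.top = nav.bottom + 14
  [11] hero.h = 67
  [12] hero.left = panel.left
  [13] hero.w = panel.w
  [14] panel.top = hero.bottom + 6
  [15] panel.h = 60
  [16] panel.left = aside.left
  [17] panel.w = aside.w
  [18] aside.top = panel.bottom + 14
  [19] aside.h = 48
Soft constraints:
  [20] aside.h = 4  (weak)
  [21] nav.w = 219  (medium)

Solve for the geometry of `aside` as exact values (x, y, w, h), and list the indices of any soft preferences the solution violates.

aside = (x=38, y=279, w=219, h=48)
violated soft preferences: 20

1. aside.x = 38  [panel.left = aside.left]
2. aside.w = 219  [panel.w = aside.w]
3. aside.y = 279  [aside.top = panel.bottom + 14]
4. aside.h = 48  [aside.h = 48]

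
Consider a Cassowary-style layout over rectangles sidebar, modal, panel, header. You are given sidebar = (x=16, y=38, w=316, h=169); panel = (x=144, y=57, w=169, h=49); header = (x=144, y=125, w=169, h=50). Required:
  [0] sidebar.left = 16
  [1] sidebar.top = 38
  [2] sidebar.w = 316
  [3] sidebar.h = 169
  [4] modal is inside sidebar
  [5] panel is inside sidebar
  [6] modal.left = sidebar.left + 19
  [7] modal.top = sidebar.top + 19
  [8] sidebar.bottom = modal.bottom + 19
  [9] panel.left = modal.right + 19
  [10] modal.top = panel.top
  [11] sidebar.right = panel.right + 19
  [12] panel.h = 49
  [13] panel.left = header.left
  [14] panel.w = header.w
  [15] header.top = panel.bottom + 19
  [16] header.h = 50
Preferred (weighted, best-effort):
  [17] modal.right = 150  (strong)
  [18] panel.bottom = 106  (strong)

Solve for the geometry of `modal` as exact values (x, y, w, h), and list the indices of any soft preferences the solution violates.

modal = (x=35, y=57, w=90, h=131)
violated soft preferences: 17

1. modal.x = 35  [modal.left = sidebar.left + 19]
2. modal.y = 57  [modal.top = sidebar.top + 19]
3. modal.h = 131  [sidebar.bottom = modal.bottom + 19]
4. modal.w = 90  [panel.left = modal.right + 19]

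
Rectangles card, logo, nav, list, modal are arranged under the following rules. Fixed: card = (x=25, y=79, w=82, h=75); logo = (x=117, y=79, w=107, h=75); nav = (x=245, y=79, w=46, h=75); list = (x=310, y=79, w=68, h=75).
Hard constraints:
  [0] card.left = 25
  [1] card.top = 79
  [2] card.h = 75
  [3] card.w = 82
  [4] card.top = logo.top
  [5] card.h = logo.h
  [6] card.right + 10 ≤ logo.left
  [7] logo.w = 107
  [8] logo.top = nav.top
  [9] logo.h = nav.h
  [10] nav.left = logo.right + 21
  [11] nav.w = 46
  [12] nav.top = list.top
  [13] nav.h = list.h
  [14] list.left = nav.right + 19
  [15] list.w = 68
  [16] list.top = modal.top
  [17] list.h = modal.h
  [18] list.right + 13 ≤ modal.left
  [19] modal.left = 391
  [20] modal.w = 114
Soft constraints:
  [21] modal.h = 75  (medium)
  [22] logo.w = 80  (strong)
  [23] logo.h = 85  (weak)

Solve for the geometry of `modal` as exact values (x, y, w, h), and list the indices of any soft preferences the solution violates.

1. modal.y = 79  [list.top = modal.top]
2. modal.h = 75  [list.h = modal.h]
3. modal.x = 391  [modal.left = 391]
4. modal.w = 114  [modal.w = 114]

modal = (x=391, y=79, w=114, h=75)
violated soft preferences: 22, 23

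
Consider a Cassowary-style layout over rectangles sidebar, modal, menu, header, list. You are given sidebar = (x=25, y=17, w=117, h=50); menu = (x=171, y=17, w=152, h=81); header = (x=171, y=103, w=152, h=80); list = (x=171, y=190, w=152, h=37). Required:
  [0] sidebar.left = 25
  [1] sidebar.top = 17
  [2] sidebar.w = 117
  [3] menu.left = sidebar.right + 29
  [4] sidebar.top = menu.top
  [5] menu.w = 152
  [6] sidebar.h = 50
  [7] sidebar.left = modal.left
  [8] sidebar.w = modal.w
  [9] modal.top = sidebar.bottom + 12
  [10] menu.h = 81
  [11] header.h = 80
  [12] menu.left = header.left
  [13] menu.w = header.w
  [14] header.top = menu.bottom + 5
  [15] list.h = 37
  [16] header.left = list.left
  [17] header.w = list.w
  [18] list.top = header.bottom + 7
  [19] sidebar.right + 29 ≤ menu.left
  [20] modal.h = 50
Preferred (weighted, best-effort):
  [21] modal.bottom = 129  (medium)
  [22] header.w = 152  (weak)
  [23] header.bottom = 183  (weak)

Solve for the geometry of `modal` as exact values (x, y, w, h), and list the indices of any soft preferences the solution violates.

modal = (x=25, y=79, w=117, h=50)
violated soft preferences: none

1. modal.x = 25  [sidebar.left = modal.left]
2. modal.w = 117  [sidebar.w = modal.w]
3. modal.y = 79  [modal.top = sidebar.bottom + 12]
4. modal.h = 50  [modal.h = 50]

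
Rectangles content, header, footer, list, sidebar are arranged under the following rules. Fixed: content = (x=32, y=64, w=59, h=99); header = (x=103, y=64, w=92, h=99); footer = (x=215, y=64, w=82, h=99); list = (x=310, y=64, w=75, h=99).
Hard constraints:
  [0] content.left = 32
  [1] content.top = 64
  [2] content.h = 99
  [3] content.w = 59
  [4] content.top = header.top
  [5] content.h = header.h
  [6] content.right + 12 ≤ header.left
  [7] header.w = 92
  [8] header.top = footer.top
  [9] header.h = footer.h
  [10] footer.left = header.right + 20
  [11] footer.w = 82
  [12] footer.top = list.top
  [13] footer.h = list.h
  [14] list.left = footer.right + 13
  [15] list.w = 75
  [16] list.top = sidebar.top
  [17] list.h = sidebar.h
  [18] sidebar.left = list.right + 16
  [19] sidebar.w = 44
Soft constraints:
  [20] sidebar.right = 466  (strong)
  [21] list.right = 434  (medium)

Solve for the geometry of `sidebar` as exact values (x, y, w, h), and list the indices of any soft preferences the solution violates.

1. sidebar.y = 64  [list.top = sidebar.top]
2. sidebar.h = 99  [list.h = sidebar.h]
3. sidebar.x = 401  [sidebar.left = list.right + 16]
4. sidebar.w = 44  [sidebar.w = 44]

sidebar = (x=401, y=64, w=44, h=99)
violated soft preferences: 20, 21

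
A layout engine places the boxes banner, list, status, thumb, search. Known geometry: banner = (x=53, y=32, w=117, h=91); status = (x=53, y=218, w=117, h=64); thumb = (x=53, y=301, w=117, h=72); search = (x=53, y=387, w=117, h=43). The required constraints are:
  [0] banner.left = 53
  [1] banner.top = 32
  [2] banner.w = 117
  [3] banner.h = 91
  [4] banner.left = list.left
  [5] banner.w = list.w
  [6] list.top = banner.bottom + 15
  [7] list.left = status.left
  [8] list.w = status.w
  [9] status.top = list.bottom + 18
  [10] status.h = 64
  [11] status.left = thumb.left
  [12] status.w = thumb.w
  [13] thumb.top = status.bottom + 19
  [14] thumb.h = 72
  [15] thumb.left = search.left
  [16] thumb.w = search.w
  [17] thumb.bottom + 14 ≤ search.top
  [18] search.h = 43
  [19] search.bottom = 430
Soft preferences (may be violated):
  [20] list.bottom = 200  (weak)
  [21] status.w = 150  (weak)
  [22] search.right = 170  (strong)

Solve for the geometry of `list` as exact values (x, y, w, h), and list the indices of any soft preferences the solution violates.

1. list.x = 53  [banner.left = list.left]
2. list.w = 117  [banner.w = list.w]
3. list.y = 138  [list.top = banner.bottom + 15]
4. list.h = 62  [status.top = list.bottom + 18]

list = (x=53, y=138, w=117, h=62)
violated soft preferences: 21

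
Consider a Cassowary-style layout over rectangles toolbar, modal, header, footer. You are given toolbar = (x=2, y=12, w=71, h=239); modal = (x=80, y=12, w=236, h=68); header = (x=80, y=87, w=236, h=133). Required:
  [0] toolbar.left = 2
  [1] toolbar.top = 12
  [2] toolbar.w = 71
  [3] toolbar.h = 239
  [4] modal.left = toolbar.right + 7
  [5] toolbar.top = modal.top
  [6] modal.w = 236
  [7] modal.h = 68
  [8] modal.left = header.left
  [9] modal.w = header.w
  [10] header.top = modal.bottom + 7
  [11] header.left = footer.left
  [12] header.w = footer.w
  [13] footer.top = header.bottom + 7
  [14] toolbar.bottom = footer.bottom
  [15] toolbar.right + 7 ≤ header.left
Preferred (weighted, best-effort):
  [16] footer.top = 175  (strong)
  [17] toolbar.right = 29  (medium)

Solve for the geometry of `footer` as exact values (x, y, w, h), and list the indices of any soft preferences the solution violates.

footer = (x=80, y=227, w=236, h=24)
violated soft preferences: 16, 17

1. footer.x = 80  [header.left = footer.left]
2. footer.w = 236  [header.w = footer.w]
3. footer.y = 227  [footer.top = header.bottom + 7]
4. footer.h = 24  [toolbar.bottom = footer.bottom]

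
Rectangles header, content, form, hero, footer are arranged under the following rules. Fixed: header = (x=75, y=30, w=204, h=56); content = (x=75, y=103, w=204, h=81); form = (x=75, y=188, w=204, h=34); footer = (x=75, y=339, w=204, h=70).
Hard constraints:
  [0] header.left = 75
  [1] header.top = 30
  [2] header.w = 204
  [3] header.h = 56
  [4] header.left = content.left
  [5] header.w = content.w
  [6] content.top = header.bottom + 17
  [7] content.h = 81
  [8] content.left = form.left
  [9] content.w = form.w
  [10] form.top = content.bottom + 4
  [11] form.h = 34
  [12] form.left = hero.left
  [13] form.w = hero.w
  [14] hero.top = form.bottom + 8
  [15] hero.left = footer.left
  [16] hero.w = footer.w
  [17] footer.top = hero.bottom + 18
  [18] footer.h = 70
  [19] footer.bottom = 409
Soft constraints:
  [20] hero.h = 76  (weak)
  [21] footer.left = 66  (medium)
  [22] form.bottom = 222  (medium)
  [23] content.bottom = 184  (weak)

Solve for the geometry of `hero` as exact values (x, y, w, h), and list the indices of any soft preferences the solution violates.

1. hero.x = 75  [form.left = hero.left]
2. hero.w = 204  [form.w = hero.w]
3. hero.y = 230  [hero.top = form.bottom + 8]
4. hero.h = 91  [footer.top = hero.bottom + 18]

hero = (x=75, y=230, w=204, h=91)
violated soft preferences: 20, 21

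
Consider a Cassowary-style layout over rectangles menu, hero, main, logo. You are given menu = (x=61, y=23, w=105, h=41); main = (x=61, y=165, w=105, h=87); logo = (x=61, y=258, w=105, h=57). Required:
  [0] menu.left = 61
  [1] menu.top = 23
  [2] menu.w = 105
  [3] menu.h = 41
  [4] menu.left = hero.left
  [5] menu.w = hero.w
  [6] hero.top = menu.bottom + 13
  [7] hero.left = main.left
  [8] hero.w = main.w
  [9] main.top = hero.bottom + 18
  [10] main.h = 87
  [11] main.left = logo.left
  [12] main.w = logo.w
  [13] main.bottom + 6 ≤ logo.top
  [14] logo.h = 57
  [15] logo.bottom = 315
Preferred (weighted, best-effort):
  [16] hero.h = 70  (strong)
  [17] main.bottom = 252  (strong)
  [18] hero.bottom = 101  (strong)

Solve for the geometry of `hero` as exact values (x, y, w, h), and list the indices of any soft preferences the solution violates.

hero = (x=61, y=77, w=105, h=70)
violated soft preferences: 18

1. hero.x = 61  [menu.left = hero.left]
2. hero.w = 105  [menu.w = hero.w]
3. hero.y = 77  [hero.top = menu.bottom + 13]
4. hero.h = 70  [main.top = hero.bottom + 18]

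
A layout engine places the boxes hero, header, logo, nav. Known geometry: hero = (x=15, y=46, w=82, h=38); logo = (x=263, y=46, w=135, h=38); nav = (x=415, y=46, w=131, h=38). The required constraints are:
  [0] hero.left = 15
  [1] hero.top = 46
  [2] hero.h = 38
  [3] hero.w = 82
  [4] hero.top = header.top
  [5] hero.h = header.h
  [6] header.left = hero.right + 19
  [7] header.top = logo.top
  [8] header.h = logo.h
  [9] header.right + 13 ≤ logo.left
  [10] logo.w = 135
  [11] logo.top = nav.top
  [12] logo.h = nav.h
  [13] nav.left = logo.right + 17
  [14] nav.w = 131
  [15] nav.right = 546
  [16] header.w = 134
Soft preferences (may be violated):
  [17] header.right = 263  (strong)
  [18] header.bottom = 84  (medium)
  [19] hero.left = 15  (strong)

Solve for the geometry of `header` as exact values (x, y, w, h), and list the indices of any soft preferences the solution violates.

header = (x=116, y=46, w=134, h=38)
violated soft preferences: 17

1. header.y = 46  [hero.top = header.top]
2. header.h = 38  [hero.h = header.h]
3. header.x = 116  [header.left = hero.right + 19]
4. header.w = 134  [header.w = 134]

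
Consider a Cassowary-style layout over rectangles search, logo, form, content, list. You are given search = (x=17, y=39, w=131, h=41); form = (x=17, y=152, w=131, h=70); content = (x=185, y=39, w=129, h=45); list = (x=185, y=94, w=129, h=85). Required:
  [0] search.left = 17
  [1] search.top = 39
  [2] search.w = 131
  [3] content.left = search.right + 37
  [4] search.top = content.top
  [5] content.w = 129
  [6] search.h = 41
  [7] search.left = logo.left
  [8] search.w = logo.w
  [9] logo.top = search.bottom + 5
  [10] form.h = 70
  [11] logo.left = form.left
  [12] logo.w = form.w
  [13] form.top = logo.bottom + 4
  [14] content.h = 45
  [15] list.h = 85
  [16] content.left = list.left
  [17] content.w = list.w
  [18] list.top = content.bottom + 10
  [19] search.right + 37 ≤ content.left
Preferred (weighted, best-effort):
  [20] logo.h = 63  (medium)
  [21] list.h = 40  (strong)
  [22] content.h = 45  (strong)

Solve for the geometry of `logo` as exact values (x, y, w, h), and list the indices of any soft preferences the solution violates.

logo = (x=17, y=85, w=131, h=63)
violated soft preferences: 21

1. logo.x = 17  [search.left = logo.left]
2. logo.w = 131  [search.w = logo.w]
3. logo.y = 85  [logo.top = search.bottom + 5]
4. logo.h = 63  [form.top = logo.bottom + 4]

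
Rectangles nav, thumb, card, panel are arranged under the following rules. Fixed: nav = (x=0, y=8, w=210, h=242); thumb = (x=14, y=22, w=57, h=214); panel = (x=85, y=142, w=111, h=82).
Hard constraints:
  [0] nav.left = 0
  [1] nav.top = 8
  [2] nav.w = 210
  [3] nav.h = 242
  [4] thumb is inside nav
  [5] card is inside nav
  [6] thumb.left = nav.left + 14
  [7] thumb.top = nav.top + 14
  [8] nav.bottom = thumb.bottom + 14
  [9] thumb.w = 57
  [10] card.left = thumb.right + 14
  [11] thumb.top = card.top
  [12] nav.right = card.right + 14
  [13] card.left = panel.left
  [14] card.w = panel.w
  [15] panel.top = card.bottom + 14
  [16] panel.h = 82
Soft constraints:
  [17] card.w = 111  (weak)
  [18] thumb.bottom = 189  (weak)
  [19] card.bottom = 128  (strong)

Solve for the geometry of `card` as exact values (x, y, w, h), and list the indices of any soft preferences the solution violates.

card = (x=85, y=22, w=111, h=106)
violated soft preferences: 18

1. card.x = 85  [card.left = thumb.right + 14]
2. card.y = 22  [thumb.top = card.top]
3. card.w = 111  [nav.right = card.right + 14]
4. card.h = 106  [panel.top = card.bottom + 14]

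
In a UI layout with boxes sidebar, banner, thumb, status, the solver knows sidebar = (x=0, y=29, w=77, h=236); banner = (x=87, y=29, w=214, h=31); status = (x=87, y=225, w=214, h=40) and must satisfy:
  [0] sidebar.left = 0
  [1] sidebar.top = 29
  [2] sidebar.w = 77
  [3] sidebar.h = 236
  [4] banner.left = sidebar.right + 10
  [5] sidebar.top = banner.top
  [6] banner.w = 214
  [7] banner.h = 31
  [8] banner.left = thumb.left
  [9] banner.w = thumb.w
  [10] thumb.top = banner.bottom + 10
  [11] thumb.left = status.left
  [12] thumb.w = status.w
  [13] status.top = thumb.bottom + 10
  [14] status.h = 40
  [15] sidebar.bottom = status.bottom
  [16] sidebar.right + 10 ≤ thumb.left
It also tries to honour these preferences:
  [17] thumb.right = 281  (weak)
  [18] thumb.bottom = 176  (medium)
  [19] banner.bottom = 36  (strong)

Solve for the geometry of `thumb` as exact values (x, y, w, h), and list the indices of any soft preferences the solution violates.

thumb = (x=87, y=70, w=214, h=145)
violated soft preferences: 17, 18, 19

1. thumb.x = 87  [banner.left = thumb.left]
2. thumb.w = 214  [banner.w = thumb.w]
3. thumb.y = 70  [thumb.top = banner.bottom + 10]
4. thumb.h = 145  [status.top = thumb.bottom + 10]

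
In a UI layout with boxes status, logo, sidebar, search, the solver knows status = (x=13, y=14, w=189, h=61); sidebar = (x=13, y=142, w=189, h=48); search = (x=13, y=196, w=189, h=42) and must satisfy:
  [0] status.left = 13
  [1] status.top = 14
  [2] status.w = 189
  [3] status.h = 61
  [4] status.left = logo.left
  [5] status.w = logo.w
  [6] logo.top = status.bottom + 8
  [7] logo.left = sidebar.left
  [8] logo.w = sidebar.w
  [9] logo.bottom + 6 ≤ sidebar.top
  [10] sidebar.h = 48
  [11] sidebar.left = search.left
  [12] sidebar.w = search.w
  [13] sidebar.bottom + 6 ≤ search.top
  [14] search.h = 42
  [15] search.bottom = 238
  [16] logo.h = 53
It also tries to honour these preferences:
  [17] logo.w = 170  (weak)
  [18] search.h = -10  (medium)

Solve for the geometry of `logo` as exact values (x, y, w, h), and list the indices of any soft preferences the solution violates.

1. logo.x = 13  [status.left = logo.left]
2. logo.w = 189  [status.w = logo.w]
3. logo.y = 83  [logo.top = status.bottom + 8]
4. logo.h = 53  [logo.h = 53]

logo = (x=13, y=83, w=189, h=53)
violated soft preferences: 17, 18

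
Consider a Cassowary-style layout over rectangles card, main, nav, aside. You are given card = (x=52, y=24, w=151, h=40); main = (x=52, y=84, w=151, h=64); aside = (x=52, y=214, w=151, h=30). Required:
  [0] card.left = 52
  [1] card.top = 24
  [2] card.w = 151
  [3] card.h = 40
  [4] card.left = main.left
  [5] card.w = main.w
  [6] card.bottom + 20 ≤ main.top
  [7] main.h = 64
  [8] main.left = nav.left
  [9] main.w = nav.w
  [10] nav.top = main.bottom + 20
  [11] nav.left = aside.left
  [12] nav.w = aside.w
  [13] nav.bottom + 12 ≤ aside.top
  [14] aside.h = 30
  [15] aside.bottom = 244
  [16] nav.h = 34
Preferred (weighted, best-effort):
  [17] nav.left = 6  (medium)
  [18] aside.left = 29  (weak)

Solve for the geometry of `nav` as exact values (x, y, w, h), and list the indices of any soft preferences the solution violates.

nav = (x=52, y=168, w=151, h=34)
violated soft preferences: 17, 18

1. nav.x = 52  [main.left = nav.left]
2. nav.w = 151  [main.w = nav.w]
3. nav.y = 168  [nav.top = main.bottom + 20]
4. nav.h = 34  [nav.h = 34]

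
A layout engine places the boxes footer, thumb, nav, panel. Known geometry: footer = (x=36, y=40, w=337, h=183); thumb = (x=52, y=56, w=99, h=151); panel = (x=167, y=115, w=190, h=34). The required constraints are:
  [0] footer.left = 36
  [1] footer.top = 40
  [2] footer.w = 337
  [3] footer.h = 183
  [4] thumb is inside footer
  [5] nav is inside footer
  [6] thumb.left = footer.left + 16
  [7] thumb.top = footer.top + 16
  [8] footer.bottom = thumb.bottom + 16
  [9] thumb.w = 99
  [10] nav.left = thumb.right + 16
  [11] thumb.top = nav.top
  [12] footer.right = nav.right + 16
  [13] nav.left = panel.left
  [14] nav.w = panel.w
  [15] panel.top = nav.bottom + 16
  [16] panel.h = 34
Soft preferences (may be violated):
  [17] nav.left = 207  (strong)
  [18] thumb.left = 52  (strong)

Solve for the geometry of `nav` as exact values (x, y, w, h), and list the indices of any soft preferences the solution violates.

nav = (x=167, y=56, w=190, h=43)
violated soft preferences: 17

1. nav.x = 167  [nav.left = thumb.right + 16]
2. nav.y = 56  [thumb.top = nav.top]
3. nav.w = 190  [footer.right = nav.right + 16]
4. nav.h = 43  [panel.top = nav.bottom + 16]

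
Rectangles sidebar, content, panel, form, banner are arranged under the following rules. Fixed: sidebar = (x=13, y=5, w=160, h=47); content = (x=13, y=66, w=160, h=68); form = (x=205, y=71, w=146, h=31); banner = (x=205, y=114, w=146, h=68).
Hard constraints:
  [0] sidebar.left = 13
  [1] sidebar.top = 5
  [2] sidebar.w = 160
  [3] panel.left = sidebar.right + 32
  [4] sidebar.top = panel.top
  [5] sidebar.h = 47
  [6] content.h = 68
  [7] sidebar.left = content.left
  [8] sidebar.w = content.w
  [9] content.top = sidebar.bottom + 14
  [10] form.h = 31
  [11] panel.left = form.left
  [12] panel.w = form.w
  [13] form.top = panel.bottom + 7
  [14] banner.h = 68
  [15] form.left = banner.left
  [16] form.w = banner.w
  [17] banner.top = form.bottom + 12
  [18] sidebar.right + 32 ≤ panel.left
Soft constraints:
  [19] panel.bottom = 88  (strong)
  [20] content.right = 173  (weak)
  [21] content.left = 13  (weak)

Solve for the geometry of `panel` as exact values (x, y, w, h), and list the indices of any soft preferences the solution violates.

1. panel.x = 205  [panel.left = sidebar.right + 32]
2. panel.y = 5  [sidebar.top = panel.top]
3. panel.w = 146  [panel.w = form.w]
4. panel.h = 59  [form.top = panel.bottom + 7]

panel = (x=205, y=5, w=146, h=59)
violated soft preferences: 19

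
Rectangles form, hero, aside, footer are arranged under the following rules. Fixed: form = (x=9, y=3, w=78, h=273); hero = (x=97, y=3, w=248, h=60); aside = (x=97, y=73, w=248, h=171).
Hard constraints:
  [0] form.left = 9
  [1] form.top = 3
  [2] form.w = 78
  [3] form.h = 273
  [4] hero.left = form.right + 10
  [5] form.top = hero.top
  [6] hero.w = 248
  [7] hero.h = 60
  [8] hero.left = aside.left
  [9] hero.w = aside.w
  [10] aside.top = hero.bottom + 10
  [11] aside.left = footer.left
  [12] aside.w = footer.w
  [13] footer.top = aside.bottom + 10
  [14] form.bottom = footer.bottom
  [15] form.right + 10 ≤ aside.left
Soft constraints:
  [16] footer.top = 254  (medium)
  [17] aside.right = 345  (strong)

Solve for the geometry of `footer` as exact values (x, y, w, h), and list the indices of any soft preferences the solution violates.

footer = (x=97, y=254, w=248, h=22)
violated soft preferences: none

1. footer.x = 97  [aside.left = footer.left]
2. footer.w = 248  [aside.w = footer.w]
3. footer.y = 254  [footer.top = aside.bottom + 10]
4. footer.h = 22  [form.bottom = footer.bottom]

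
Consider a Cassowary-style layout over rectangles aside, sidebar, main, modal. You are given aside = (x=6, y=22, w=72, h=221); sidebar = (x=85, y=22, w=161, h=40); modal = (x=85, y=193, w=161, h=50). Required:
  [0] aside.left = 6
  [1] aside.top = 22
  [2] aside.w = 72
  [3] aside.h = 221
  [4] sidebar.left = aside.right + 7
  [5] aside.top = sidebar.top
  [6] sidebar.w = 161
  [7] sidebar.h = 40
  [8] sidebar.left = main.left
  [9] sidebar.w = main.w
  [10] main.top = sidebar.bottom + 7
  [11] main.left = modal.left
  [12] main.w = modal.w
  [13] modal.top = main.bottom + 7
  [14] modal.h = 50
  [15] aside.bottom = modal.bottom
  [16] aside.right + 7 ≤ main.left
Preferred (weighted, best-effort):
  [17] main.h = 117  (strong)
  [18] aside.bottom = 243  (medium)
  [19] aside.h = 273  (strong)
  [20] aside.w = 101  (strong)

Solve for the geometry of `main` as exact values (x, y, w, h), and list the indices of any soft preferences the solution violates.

1. main.x = 85  [sidebar.left = main.left]
2. main.w = 161  [sidebar.w = main.w]
3. main.y = 69  [main.top = sidebar.bottom + 7]
4. main.h = 117  [modal.top = main.bottom + 7]

main = (x=85, y=69, w=161, h=117)
violated soft preferences: 19, 20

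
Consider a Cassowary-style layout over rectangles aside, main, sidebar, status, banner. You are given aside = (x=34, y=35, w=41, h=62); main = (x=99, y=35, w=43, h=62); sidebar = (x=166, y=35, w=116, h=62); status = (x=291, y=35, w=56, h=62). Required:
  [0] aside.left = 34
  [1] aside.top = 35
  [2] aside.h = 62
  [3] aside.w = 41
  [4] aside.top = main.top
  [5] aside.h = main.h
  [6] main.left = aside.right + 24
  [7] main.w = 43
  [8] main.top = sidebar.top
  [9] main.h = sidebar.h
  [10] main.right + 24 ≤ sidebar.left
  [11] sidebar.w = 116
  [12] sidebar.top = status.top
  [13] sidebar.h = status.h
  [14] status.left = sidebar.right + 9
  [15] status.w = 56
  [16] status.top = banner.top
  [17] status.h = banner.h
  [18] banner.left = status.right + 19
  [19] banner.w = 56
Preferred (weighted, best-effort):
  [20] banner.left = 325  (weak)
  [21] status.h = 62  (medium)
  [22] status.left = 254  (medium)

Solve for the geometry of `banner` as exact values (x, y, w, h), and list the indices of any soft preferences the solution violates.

1. banner.y = 35  [status.top = banner.top]
2. banner.h = 62  [status.h = banner.h]
3. banner.x = 366  [banner.left = status.right + 19]
4. banner.w = 56  [banner.w = 56]

banner = (x=366, y=35, w=56, h=62)
violated soft preferences: 20, 22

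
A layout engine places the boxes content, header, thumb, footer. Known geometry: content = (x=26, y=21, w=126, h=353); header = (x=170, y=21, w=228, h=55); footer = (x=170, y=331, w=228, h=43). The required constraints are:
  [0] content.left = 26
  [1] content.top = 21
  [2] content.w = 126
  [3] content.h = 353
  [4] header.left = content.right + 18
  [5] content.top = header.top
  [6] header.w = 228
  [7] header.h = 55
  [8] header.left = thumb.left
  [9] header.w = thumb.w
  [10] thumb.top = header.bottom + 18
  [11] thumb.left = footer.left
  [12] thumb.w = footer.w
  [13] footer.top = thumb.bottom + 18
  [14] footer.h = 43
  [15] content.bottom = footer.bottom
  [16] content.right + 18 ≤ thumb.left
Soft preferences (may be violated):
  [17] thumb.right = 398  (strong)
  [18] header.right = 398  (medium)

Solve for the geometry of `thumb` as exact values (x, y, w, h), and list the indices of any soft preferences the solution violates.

thumb = (x=170, y=94, w=228, h=219)
violated soft preferences: none

1. thumb.x = 170  [header.left = thumb.left]
2. thumb.w = 228  [header.w = thumb.w]
3. thumb.y = 94  [thumb.top = header.bottom + 18]
4. thumb.h = 219  [footer.top = thumb.bottom + 18]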